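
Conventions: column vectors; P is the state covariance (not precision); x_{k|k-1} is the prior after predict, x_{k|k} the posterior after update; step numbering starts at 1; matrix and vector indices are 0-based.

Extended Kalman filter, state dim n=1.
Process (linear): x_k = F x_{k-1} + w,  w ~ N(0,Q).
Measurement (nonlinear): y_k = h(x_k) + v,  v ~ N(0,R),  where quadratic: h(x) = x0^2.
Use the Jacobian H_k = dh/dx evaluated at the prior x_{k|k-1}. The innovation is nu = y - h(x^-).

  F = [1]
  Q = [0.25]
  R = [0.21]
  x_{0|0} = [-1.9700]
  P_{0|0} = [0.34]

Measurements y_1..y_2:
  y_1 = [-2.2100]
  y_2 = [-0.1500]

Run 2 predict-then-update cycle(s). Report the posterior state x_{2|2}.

x_post = [-0.2570]

step 1: x^-=[-1.9700]  P^-=[0.5900]  H_jac=[-3.9400]  S=[9.3689]  K=[-0.2481]  nu=[-6.0909]  x^+=[-0.4587]  P^+=[0.0132]
step 2: x^-=[-0.4587]  P^-=[0.2632]  H_jac=[-0.9175]  S=[0.4316]  K=[-0.5596]  nu=[-0.3604]  x^+=[-0.2570]  P^+=[0.1281]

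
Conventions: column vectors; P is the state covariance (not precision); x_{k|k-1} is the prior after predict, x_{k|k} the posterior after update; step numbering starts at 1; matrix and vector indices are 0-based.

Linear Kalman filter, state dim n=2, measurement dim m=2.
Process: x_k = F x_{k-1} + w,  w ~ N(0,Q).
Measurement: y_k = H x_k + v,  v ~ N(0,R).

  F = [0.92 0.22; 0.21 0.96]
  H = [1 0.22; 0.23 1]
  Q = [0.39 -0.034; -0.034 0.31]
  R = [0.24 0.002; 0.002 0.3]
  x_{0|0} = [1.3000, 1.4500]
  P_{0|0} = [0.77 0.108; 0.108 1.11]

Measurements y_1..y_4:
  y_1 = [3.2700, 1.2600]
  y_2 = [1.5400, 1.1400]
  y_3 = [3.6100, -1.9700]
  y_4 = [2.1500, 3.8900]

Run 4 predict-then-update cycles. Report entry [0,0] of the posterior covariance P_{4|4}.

step 1: x^-=[1.5150, 1.6650]  P^-=[1.1392 0.4496; 0.4496 1.4105]  S=[1.6452 1.0466; 1.0466 1.9775]  K=[0.7894 -0.0580; -0.0379 0.7856]  nu=[1.3887, -0.7535]  x^+=[2.6549, 1.0205]  P^+=[0.2031 -0.0625; -0.0625 0.2500]
step 2: x^-=[2.6670, 1.5372]  P^-=[0.5487 -0.0001; -0.0001 0.5241]  S=[0.8140 0.2434; 0.2434 0.8531]  K=[0.6886 -0.0486; -0.0461 0.6275]  nu=[-1.4652, -1.0106]  x^+=[1.7073, 0.9706]  P^+=[0.1770 -0.0539; -0.0539 0.2006]
step 3: x^-=[1.7842, 1.2903]  P^-=[0.5277 -0.0076; -0.0076 0.4809]  S=[0.7877 0.2212; 0.2212 0.8053]  K=[0.6807 -0.0457; -0.0459 0.6076]  nu=[1.5419, -3.6706]  x^+=[3.0014, -1.0108]  P^+=[0.1748 -0.0525; -0.0525 0.1943]
step 4: x^-=[2.5389, -0.3401]  P^-=[0.5261 -0.0080; -0.0080 0.4756]  S=[0.7856 0.2192; 0.2192 0.7997]  K=[0.6800 -0.0451; -0.0458 0.6049]  nu=[-0.3141, 3.6462]  x^+=[2.1608, 1.8800]  P^+=[0.1746 -0.0523; -0.0523 0.1934]

P_post[0,0] = 0.1746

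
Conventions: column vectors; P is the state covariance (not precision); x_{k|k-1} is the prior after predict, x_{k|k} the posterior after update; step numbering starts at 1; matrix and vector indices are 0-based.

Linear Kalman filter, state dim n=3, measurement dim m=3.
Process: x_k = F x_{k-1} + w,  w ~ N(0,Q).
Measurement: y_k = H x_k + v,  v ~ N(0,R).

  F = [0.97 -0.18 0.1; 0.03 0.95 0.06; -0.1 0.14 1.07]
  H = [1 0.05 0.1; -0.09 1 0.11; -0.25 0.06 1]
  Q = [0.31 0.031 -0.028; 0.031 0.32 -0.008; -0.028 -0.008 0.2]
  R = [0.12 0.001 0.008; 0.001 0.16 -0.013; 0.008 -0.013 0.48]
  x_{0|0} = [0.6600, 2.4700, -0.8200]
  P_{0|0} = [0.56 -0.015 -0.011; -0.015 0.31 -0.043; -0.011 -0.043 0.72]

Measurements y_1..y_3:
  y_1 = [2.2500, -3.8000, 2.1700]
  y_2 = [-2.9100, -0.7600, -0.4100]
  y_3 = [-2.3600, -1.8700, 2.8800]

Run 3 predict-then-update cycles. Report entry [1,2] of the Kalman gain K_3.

K[1,2] = -0.0299

step 1: x^-=[0.1136, 2.3171, -0.5976]  P^-=[0.8588 -0.0194 -0.0190; -0.0194 0.5971 0.0348; -0.0190 0.0348 1.0259]  S=[0.9852 -0.0527 -0.1198; -0.0527 0.7880 0.1972; -0.1198 0.1972 1.5760]  K=[0.8568 -0.0486 -0.0778; 0.0503 0.7797 -0.0459; 0.1692 0.0347 0.6638]  nu=[2.0803, -6.0411, 2.6570]  x^+=[1.9826, -2.4101, 1.3084]  P^+=[0.1024 0.0038 -0.0045; 0.0038 0.1300 -0.0386; -0.0045 -0.0386 0.3207]
step 2: x^-=[2.4878, -2.1516, 0.8643]  P^-=[0.4130 0.0136 -0.0040; 0.0136 0.4344 -0.0104; -0.0040 -0.0104 0.5601]  S=[0.5401 0.0038 -0.0418; 0.0038 0.5998 0.0704; -0.0418 0.0704 1.0678]  K=[0.7601 -0.0368 -0.0675; 0.0558 0.7239 -0.0341; 0.1360 0.0230 0.5287]  nu=[-5.3767, 1.5205, -0.5232]  x^+=[-1.6199, -1.3333, -0.1087]  P^+=[0.0908 0.0043 -0.0034; 0.0043 0.1202 -0.0315; -0.0034 -0.0315 0.2556]
step 3: x^-=[-1.3422, -1.3218, -0.1410]  P^-=[0.4008 0.0157 -0.0097; 0.0157 0.4261 -0.0086; -0.0097 -0.0086 0.4871]  S=[0.5263 0.0053 -0.0514; 0.0053 0.5907 0.0636; -0.0514 0.0636 0.9970]  K=[0.7549 -0.0358 -0.0681; 0.0585 0.7200 -0.0299; 0.1214 0.0232 0.4952]  nu=[-0.9376, -0.6535, 2.7648]  x^+=[-2.2149, -1.9297, 1.0992]  P^+=[0.0902 0.0045 -0.0039; 0.0045 0.1193 -0.0293; -0.0039 -0.0293 0.2392]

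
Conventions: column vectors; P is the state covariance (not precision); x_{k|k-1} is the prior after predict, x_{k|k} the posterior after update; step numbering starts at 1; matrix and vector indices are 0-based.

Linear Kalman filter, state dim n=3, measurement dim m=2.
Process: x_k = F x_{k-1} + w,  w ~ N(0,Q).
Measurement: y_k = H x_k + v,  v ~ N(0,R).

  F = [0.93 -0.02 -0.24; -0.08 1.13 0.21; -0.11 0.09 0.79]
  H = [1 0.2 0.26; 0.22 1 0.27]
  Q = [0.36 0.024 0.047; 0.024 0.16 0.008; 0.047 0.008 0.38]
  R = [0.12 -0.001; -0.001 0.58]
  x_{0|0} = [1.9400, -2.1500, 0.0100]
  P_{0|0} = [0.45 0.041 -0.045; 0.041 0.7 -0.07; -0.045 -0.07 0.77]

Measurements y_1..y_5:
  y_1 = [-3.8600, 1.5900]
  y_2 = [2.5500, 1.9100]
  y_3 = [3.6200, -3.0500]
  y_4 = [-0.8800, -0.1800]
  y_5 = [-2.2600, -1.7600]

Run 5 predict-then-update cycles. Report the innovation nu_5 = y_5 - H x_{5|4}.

innov = [-2.1934, -0.4313]

step 1: x^-=[1.8448, -2.5826, -0.3990]  P^-=[0.8117 -0.0113 -0.1744; -0.0113 1.0515 0.1456; -0.1744 0.1456 0.8687]  S=[0.9524 0.4257; 0.4257 1.7871]  K=[0.8642 -0.1386; -0.0264 0.6153; -0.0010 0.1915]  nu=[-5.0845, 3.8745]  x^+=[-3.0866, -0.0647, 0.3478]  P^+=[0.1680 -0.0651 -0.1967; -0.0651 0.3881 -0.0626; -0.1967 -0.0626 0.8034]
step 2: x^-=[-2.9527, 0.2469, 0.6084]  P^-=[0.6414 -0.1313 -0.2761; -0.1313 0.6808 0.1507; -0.2761 0.1507 0.9131]  S=[0.6699 0.1603; 0.1603 1.3492]  K=[0.8466 -0.1485; -0.0587 0.5203; -0.0746 0.2583]  nu=[5.2951, 2.1484]  x^+=[1.2109, 1.0539, 0.7682]  P^+=[0.1718 -0.0657 -0.2189; -0.0657 0.3230 -0.0249; -0.2189 -0.0249 0.8256]
step 3: x^-=[0.9207, 1.2554, 0.5686]  P^-=[0.6562 -0.1469 -0.2990; -0.1469 0.6174 0.1842; -0.2990 0.1842 0.9357]  S=[0.6690 0.1391; 0.1391 1.2966]  K=[0.8531 -0.1558; -0.0668 0.4967; -0.0897 0.2958]  nu=[2.3004, -4.6615]  x^+=[3.6092, -1.2137, -1.0166]  P^+=[0.1748 -0.0689 -0.2251; -0.0689 0.3037 -0.0014; -0.2251 -0.0014 0.8243]
step 4: x^-=[3.6248, -1.8737, -1.3094]  P^-=[0.6618 -0.1578 -0.3049; -0.1578 0.6046 0.2044; -0.3049 0.2044 0.9393]  S=[0.6691 0.1311; 0.1311 1.2898]  K=[0.8549 -0.1602; -0.0721 0.4920; -0.0908 0.3123]  nu=[-3.7897, 1.2498]  x^+=[0.1849, -0.9855, -0.5749]  P^+=[0.1757 -0.0716 -0.2253; -0.0716 0.2983 0.0106; -0.2253 0.0106 0.8154]
step 5: x^-=[0.3296, -1.2492, -0.5632]  P^-=[0.6624 -0.1635 -0.3042; -0.1635 0.6035 0.2137; -0.3042 0.2137 0.9355]  S=[0.6684 0.1280; 0.1280 1.2911]  K=[0.8548 -0.1621; -0.0751 0.4917; -0.0881 0.3181]  nu=[-2.1934, -0.4313]  x^+=[-1.4753, -1.2966, -0.5071]  P^+=[0.1756 -0.0731 -0.2239; -0.0731 0.2970 0.0160; -0.2239 0.0160 0.8069]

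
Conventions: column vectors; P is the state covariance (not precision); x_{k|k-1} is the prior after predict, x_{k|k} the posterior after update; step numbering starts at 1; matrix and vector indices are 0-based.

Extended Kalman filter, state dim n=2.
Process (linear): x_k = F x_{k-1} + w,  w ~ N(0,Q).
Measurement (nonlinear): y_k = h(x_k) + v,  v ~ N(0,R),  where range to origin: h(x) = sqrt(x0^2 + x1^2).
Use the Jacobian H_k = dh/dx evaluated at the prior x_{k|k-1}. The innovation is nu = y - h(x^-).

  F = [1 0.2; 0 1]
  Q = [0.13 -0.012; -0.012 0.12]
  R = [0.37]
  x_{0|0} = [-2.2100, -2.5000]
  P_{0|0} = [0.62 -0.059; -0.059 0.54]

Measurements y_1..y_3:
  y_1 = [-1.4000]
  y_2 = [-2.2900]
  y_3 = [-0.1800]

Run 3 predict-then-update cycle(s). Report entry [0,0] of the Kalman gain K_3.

step 1: x^-=[-2.7100, -2.5000]  P^-=[0.7480 0.0370; 0.0370 0.6600]  H_jac=[-0.7350 -0.6781]  S=[1.1144]  K=[-0.5159; -0.4260]  nu=[-5.0870]  x^+=[-0.0859, -0.3331]  P^+=[0.4514 -0.2079; -0.2079 0.4578]
step 2: x^-=[-0.1525, -0.3331]  P^-=[0.5166 -0.1283; -0.1283 0.5778]  H_jac=[-0.4162 -0.9093]  S=[0.8401]  K=[-0.1171; -0.5618]  nu=[-2.6563]  x^+=[0.1585, 1.1593]  P^+=[0.5051 -0.1836; -0.1836 0.3126]
step 3: x^-=[0.3903, 1.1593]  P^-=[0.5742 -0.1330; -0.1330 0.4326]  H_jac=[0.3191 0.9477]  S=[0.7366]  K=[0.0776; 0.4990]  nu=[-1.4032]  x^+=[0.2815, 0.4590]  P^+=[0.5697 -0.1616; -0.1616 0.2492]

K[0,0] = 0.0776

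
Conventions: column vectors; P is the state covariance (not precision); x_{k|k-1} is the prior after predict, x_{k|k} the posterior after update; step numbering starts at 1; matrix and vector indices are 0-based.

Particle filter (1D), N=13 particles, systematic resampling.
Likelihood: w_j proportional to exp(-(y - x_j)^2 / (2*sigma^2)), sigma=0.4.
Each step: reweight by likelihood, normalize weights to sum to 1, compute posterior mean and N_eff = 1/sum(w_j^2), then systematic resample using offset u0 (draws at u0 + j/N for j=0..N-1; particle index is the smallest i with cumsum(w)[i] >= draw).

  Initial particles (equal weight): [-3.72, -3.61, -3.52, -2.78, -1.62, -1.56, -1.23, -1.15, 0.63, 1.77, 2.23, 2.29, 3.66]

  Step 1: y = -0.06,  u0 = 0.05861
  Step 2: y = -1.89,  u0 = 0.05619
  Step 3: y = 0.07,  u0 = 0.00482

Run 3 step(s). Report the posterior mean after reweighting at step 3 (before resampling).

post_mean = -1.1500

step 1: w=[0.0000, 0.0000, 0.0000, 0.0000, 0.0019, 0.0033, 0.0522, 0.0919, 0.8505, 0.0001, 0.0000, 0.0000, 0.0000]  mean=0.3578  Neff=1.3613  idx=[7, 7, 8, 8, 8, 8, 8, 8, 8, 8, 8, 8, 8]
step 2: w=[0.5000, 0.5000, 0.0000, 0.0000, 0.0000, 0.0000, 0.0000, 0.0000, 0.0000, 0.0000, 0.0000, 0.0000, 0.0000]  mean=-1.1500  Neff=2.0000  idx=[0, 0, 0, 0, 0, 0, 1, 1, 1, 1, 1, 1, 1]
step 3: w=[0.0769, 0.0769, 0.0769, 0.0769, 0.0769, 0.0769, 0.0769, 0.0769, 0.0769, 0.0769, 0.0769, 0.0769, 0.0769]  mean=-1.1500  Neff=13.0000  idx=[0, 1, 2, 3, 4, 5, 6, 7, 8, 9, 10, 11, 12]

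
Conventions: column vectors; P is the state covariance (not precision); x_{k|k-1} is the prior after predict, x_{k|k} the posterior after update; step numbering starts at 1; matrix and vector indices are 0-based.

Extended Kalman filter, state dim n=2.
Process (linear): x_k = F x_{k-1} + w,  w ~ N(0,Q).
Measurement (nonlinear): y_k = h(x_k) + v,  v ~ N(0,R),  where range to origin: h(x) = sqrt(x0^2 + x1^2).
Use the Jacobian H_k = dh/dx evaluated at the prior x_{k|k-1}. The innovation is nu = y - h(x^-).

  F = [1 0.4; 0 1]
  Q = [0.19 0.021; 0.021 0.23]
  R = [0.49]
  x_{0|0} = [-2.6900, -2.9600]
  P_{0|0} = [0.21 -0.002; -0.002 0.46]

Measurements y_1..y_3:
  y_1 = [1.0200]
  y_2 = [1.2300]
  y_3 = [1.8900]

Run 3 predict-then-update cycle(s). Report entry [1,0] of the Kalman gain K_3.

step 1: x^-=[-3.8740, -2.9600]  P^-=[0.4720 0.2030; 0.2030 0.6900]  H_jac=[-0.7946 -0.6071]  S=[1.2382]  K=[-0.4024; -0.4686]  nu=[-3.8554]  x^+=[-2.3225, -1.1534]  P^+=[0.2715 -0.0305; -0.0305 0.4181]
step 2: x^-=[-2.7838, -1.1534]  P^-=[0.5040 0.1577; 0.1577 0.6481]  H_jac=[-0.9238 -0.3828]  S=[1.1266]  K=[-0.4668; -0.3495]  nu=[-1.7833]  x^+=[-1.9513, -0.5301]  P^+=[0.2584 -0.0261; -0.0261 0.5105]
step 3: x^-=[-2.1633, -0.5301]  P^-=[0.5092 0.1991; 0.1991 0.7405]  H_jac=[-0.9713 -0.2380]  S=[1.1043]  K=[-0.4908; -0.3347]  nu=[-0.3373]  x^+=[-1.9978, -0.4172]  P^+=[0.2432 0.0177; 0.0177 0.6168]

K[1,0] = -0.3347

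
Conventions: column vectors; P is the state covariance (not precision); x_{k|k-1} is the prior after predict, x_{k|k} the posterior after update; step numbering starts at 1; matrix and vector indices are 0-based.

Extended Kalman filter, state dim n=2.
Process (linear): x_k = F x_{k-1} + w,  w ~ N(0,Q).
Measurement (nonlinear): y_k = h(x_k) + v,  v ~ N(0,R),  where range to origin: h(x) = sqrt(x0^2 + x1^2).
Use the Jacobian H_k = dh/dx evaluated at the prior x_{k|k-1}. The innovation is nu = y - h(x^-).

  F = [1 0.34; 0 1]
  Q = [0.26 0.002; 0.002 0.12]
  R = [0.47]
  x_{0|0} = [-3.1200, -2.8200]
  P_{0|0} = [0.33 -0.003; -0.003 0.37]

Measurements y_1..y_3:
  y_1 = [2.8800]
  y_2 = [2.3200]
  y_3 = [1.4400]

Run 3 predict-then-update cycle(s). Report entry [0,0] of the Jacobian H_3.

H_jac[0,0] = -0.8996

step 1: x^-=[-4.0788, -2.8200]  P^-=[0.6307 0.1248; 0.1248 0.4900]  H_jac=[-0.8225 -0.5687]  S=[1.1720]  K=[-0.5032; -0.3254]  nu=[-2.0787]  x^+=[-3.0327, -2.1437]  P^+=[0.3339 -0.0671; -0.0671 0.3659]
step 2: x^-=[-3.7616, -2.1437]  P^-=[0.5906 0.0593; 0.0593 0.4859]  H_jac=[-0.8688 -0.4951]  S=[1.0860]  K=[-0.4996; -0.2690]  nu=[-2.0095]  x^+=[-2.7577, -1.6031]  P^+=[0.3196 -0.0866; -0.0866 0.4073]
step 3: x^-=[-3.3028, -1.6031]  P^-=[0.5678 0.0539; 0.0539 0.5273]  H_jac=[-0.8996 -0.4367]  S=[1.0724]  K=[-0.4982; -0.2599]  nu=[-2.2312]  x^+=[-2.1910, -1.0231]  P^+=[0.3016 -0.0850; -0.0850 0.4549]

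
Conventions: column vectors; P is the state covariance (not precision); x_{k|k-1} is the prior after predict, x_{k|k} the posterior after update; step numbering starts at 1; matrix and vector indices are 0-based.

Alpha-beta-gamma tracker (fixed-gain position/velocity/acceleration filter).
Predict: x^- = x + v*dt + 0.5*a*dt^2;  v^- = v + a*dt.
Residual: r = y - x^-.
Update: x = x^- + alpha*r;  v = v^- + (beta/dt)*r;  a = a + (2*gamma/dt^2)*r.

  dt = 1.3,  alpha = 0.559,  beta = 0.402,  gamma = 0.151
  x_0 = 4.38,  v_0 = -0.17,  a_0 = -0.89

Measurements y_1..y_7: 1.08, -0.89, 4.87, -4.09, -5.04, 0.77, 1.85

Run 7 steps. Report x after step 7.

x_post = 1.4310

step 1: x_pred=3.4069  r=-2.3269  x^+=2.1062  v^+=-2.0466  a^+=-1.3058
step 2: x_pred=-1.6578  r=0.7678  x^+=-1.2286  v^+=-3.5067  a^+=-1.1686
step 3: x_pred=-6.7748  r=11.6448  x^+=-0.2654  v^+=-1.4250  a^+=0.9123
step 4: x_pred=-1.3470  r=-2.7430  x^+=-2.8803  v^+=-1.0873  a^+=0.4221
step 5: x_pred=-3.9371  r=-1.1029  x^+=-4.5536  v^+=-0.8796  a^+=0.2250
step 6: x_pred=-5.5069  r=6.2769  x^+=-1.9981  v^+=1.3540  a^+=1.3467
step 7: x_pred=0.9000  r=0.9500  x^+=1.4310  v^+=3.3984  a^+=1.5165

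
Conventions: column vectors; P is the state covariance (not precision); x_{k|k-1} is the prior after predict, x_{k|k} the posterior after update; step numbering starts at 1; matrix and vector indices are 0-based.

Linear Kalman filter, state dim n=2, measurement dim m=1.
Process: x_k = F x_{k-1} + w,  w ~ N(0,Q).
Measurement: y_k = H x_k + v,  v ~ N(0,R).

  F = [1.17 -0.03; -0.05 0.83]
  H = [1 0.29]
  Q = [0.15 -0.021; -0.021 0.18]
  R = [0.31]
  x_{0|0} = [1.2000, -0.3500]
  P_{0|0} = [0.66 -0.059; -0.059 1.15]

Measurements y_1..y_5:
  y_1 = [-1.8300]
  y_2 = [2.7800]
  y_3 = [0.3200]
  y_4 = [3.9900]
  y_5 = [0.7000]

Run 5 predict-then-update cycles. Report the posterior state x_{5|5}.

step 1: x^-=[1.4145, -0.3505]  P^-=[1.0587 -0.1456; -0.1456 0.9788]  S=[1.3665]  K=[0.7438; 0.1011]  nu=[-3.1429]  x^+=[-0.9232, -0.6684]  P^+=[0.3026 -0.2484; -0.2484 0.9648]
step 2: x^-=[-1.0601, -0.5086]  P^-=[0.5826 -0.3044; -0.3044 0.8660]  S=[0.7889]  K=[0.6266; -0.0674]  nu=[3.9876]  x^+=[1.4385, -0.7776]  P^+=[0.2728 -0.2710; -0.2710 0.8624]
step 3: x^-=[1.7064, -0.7173]  P^-=[0.5433 -0.3220; -0.3220 0.7973]  S=[0.7336]  K=[0.6133; -0.1238]  nu=[-1.1784]  x^+=[0.9837, -0.5714]  P^+=[0.2674 -0.2663; -0.2663 0.7861]
step 4: x^-=[1.1681, -0.5235]  P^-=[0.5354 -0.3153; -0.3153 0.7443]  S=[0.7251]  K=[0.6123; -0.1371]  nu=[2.9737]  x^+=[2.9887, -0.9311]  P^+=[0.2636 -0.2544; -0.2544 0.7307]
step 5: x^-=[3.5248, -0.9223]  P^-=[0.5293 -0.3020; -0.3020 0.7051]  S=[0.7234]  K=[0.6106; -0.1348]  nu=[-2.5573]  x^+=[1.9633, -0.5775]  P^+=[0.2596 -0.2425; -0.2425 0.6920]

x_post = [1.9633, -0.5775]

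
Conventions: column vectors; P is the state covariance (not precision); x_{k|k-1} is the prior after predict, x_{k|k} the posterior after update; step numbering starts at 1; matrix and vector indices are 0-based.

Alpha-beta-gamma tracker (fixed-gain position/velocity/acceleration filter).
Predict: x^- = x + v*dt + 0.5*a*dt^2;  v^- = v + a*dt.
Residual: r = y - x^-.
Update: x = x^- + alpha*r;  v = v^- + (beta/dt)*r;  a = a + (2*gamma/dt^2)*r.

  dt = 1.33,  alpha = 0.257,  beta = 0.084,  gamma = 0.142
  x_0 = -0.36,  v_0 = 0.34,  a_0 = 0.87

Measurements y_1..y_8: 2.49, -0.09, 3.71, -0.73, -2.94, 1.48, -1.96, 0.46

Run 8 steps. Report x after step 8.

step 1: x_pred=0.8617  r=1.6283  x^+=1.2802  v^+=1.5999  a^+=1.1314
step 2: x_pred=4.4088  r=-4.4988  x^+=3.2526  v^+=2.8206  a^+=0.4091
step 3: x_pred=7.3659  r=-3.6559  x^+=6.4263  v^+=3.1339  a^+=-0.1778
step 4: x_pred=10.4371  r=-11.1671  x^+=7.5672  v^+=2.1921  a^+=-1.9707
step 5: x_pred=8.7397  r=-11.6797  x^+=5.7380  v^+=-1.1666  a^+=-3.8459
step 6: x_pred=0.7849  r=0.6951  x^+=0.9635  v^+=-6.2377  a^+=-3.7343
step 7: x_pred=-10.6355  r=8.6755  x^+=-8.4059  v^+=-10.6564  a^+=-2.3414
step 8: x_pred=-24.6498  r=25.1098  x^+=-18.1966  v^+=-12.1847  a^+=1.6900

x_post = -18.1966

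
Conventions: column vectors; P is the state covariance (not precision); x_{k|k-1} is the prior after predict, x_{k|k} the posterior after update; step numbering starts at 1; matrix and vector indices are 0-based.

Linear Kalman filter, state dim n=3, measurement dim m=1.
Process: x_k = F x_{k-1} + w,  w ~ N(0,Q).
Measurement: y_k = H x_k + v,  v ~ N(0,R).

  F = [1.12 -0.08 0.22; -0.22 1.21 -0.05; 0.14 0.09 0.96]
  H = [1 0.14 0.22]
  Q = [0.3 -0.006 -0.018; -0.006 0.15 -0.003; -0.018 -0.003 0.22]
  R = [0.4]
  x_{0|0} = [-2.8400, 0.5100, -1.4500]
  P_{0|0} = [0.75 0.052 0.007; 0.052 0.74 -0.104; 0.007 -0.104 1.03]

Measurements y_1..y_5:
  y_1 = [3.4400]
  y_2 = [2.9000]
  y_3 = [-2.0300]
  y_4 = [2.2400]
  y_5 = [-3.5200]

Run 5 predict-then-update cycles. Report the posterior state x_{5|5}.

x_post = [-1.9815, 2.8787, -0.6490]

step 1: x^-=[-3.5406, 1.3144, -1.7437]  P^-=[1.2932 -0.2312 0.3301; -0.2312 1.2574 -0.1090; 0.3301 -0.1090 1.1752]  S=[1.8485]  K=[0.7214; -0.0428; 0.3102]  nu=[7.1802]  x^+=[1.6389, 1.0069, 0.4836]  P^+=[0.3313 -0.1741 -0.0835; -0.1741 1.2540 -0.0845; -0.0835 -0.0845 0.9973]
step 2: x^-=[1.8614, 0.8336, 0.7843]  P^-=[0.7649 -0.4731 0.1324; -0.4731 2.1055 -0.0301; 0.1324 -0.0301 1.1143]  S=[1.1840]  K=[0.6147; -0.1562; 0.3153]  nu=[0.7493]  x^+=[2.3220, 0.7166, 1.0206]  P^+=[0.3175 -0.3594 -0.0971; -0.3594 2.0767 0.0282; -0.0971 0.0282 0.9966]
step 3: x^-=[2.7679, 0.3052, 1.3693]  P^-=[0.7754 -0.7719 0.0861; -0.7719 3.3941 0.1656; 0.0861 0.1656 1.1312]  S=[1.1287]  K=[0.6081; -0.2306; 0.3174]  nu=[-5.1418]  x^+=[-0.3587, 1.4909, -0.2625]  P^+=[0.3581 -0.6136 -0.1317; -0.6136 3.3341 0.2482; -0.1317 0.2482 1.0176]
step 4: x^-=[-0.5788, 1.8960, -0.1680]  P^-=[0.8561 -1.1897 0.0143; -1.1897 5.3451 0.5243; 0.0143 0.5243 1.1838]  S=[1.1237]  K=[0.6165; -0.2902; 0.3098]  nu=[2.5903]  x^+=[1.0181, 1.1443, 0.6346]  P^+=[0.4291 -0.9887 -0.2003; -0.9887 5.2504 0.6254; -0.2003 0.6254 1.0760]
step 5: x^-=[1.1883, 1.1289, 0.8547]  P^-=[0.9804 -1.7992 -0.1071; -1.7992 8.3069 1.1233; -0.1071 1.1233 1.2918]  S=[1.1240]  K=[0.6271; -0.3462; 0.2975]  nu=[-5.0544]  x^+=[-1.9815, 2.8787, -0.6490]  P^+=[0.5383 -1.5552 -0.3168; -1.5552 8.1722 1.2391; -0.3168 1.2391 1.1924]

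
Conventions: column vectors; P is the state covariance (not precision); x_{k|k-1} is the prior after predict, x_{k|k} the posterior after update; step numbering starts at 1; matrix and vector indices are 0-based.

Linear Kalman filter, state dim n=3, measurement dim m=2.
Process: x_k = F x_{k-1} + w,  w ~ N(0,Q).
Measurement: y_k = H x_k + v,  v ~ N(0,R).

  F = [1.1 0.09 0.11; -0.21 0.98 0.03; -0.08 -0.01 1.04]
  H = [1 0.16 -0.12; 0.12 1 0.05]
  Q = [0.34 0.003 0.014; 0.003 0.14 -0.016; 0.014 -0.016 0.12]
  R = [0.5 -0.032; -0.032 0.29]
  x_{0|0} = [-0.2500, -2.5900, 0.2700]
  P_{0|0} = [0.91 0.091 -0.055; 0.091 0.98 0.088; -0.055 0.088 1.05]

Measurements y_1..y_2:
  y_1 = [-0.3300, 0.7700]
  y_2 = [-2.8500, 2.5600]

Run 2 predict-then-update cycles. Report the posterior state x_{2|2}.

step 1: x^-=[-0.4784, -2.4776, 0.3267]  P^-=[1.4682 -0.0118 -0.0028; -0.0118 1.0907 0.1173; -0.0028 0.1173 1.2691]  S=[2.0068 0.2859; 0.2859 1.4139]  K=[0.7355 -0.0325; -0.0373 0.7821; -0.0887 0.1455]  nu=[0.5840, 3.2887]  x^+=[-0.1558, 0.0727, 0.7535]  P^+=[0.3949 -0.0855 0.1033; -0.0855 0.2397 -0.0289; 0.1033 -0.0289 1.2307]
step 2: x^-=[-0.0819, 0.1266, 0.7954]  P^-=[0.8421 -0.1557 0.2360; -0.1557 0.4209 -0.0190; 0.2360 -0.0190 1.4370]  S=[1.2678 -0.0204; -0.0204 0.6902]  K=[0.6215 -0.0438; -0.0586 0.5797; 0.0497 0.1190]  nu=[-2.6929, 2.4035]  x^+=[-1.8607, 1.6776, 0.9477]  P^+=[0.3499 -0.0847 0.2019; -0.0847 0.1833 -0.0625; 0.2019 -0.0625 1.4243]

x_post = [-1.8607, 1.6776, 0.9477]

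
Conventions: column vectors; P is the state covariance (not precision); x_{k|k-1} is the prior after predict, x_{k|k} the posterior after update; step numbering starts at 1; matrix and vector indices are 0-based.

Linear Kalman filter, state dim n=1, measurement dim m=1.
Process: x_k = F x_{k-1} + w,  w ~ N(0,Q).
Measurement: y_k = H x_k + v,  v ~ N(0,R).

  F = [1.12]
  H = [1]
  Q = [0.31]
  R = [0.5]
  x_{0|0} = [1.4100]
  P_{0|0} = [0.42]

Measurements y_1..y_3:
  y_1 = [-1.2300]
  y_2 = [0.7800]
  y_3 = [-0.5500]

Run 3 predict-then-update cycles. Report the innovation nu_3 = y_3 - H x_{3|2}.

step 1: x^-=[1.5792]  P^-=[0.8368]  S=[1.3368]  K=[0.6260]  nu=[-2.8092]  x^+=[-0.1793]  P^+=[0.3130]
step 2: x^-=[-0.2008]  P^-=[0.7026]  S=[1.2026]  K=[0.5842]  nu=[0.9808]  x^+=[0.3722]  P^+=[0.2921]
step 3: x^-=[0.4169]  P^-=[0.6764]  S=[1.1764]  K=[0.5750]  nu=[-0.9669]  x^+=[-0.1391]  P^+=[0.2875]

innov = [-0.9669]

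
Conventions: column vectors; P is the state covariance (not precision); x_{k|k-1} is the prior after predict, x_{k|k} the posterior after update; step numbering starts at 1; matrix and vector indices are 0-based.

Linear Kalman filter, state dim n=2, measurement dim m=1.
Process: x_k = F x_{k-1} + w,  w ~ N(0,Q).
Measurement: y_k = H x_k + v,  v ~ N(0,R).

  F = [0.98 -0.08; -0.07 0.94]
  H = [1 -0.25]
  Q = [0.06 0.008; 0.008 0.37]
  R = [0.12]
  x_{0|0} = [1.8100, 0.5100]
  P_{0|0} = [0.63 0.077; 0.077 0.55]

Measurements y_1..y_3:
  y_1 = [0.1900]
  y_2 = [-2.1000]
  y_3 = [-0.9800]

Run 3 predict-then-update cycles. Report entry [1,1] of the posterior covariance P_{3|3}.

step 1: x^-=[1.7330, 0.3527]  P^-=[0.6565 -0.0052; -0.0052 0.8489]  S=[0.8322]  K=[0.7905; -0.2613]  nu=[-1.4548]  x^+=[0.5830, 0.7329]  P^+=[0.1365 0.1667; 0.1667 0.7921]
step 2: x^-=[0.5127, 0.6481]  P^-=[0.1701 0.0935; 0.0935 1.0486]  S=[0.3088]  K=[0.4749; -0.5460]  nu=[-2.4507]  x^+=[-0.6512, 1.9862]  P^+=[0.1004 0.1736; 0.1736 0.9566]
step 3: x^-=[-0.7971, 1.9126]  P^-=[0.1353 0.0901; 0.0901 1.1929]  S=[0.2848]  K=[0.3960; -0.7307]  nu=[0.2952]  x^+=[-0.6802, 1.6969]  P^+=[0.0907 0.1725; 0.1725 1.0408]

P_post[1,1] = 1.0408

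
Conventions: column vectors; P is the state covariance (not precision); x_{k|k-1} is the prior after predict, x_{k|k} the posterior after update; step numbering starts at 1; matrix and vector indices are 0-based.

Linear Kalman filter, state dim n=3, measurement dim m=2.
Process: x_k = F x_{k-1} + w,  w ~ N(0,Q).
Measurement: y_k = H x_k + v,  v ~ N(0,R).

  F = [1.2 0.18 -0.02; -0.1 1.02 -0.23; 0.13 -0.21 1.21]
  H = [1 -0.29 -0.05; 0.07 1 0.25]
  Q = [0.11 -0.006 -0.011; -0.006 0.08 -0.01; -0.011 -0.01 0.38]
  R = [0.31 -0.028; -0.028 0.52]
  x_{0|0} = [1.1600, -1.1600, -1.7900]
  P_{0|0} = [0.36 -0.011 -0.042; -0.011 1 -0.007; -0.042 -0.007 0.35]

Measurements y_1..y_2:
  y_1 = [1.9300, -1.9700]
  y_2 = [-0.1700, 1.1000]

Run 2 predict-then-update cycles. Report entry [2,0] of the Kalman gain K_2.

K[2,0] = -0.0526

step 1: x^-=[1.2190, -0.8875, -1.7715]  P^-=[0.6583 0.1347 -0.0610; 0.1347 1.1461 -0.3306; -0.0610 -0.3306 0.9336]  S=[0.9854 -0.1686; -0.1686 1.5791]  K=[0.6615 0.1754; -0.0689 0.6721; -0.0234 -0.0668]  nu=[0.3651, -0.7250]  x^+=[1.3333, -1.3999, -1.7316]  P^+=[0.2176 0.0663 -0.0354; 0.0663 0.4126 -0.2632; -0.0354 -0.2632 0.9265]
step 2: x^-=[1.3826, -1.1629, -1.6280]  P^-=[0.4693 0.1538 -0.1400; 0.1538 0.6688 -0.6811; -0.1400 -0.6811 1.8774]  S=[0.7453 -0.0129; -0.0129 0.9845]  K=[0.5821 0.1617; 0.0008 0.5173; -0.0526 -0.2257]  nu=[-1.9713, 2.5731]  x^+=[0.6513, 0.1665, -2.1050]  P^+=[0.1935 0.0750 -0.0830; 0.0750 0.4053 -0.5665; -0.0830 -0.5665 1.8255]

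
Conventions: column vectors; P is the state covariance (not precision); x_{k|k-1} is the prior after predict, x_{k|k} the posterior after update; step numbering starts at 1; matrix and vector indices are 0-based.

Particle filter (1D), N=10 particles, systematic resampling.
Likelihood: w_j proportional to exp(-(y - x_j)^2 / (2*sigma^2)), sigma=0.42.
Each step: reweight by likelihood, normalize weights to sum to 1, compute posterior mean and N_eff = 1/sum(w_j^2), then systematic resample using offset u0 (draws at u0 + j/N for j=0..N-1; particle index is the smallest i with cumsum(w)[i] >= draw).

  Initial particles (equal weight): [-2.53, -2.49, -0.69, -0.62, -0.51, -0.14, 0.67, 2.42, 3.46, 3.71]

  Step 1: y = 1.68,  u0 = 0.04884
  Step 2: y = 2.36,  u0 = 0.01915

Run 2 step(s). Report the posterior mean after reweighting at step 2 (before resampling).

post_mean = 2.4199

step 1: w=[0.0000, 0.0000, 0.0000, 0.0000, 0.0000, 0.0003, 0.2075, 0.7917, 0.0005, 0.0000]  mean=2.0567  Neff=1.4928  idx=[6, 6, 7, 7, 7, 7, 7, 7, 7, 7]
step 2: w=[0.0000, 0.0000, 0.1250, 0.1250, 0.1250, 0.1250, 0.1250, 0.1250, 0.1250, 0.1250]  mean=2.4199  Neff=8.0012  idx=[2, 2, 3, 4, 5, 6, 6, 7, 8, 9]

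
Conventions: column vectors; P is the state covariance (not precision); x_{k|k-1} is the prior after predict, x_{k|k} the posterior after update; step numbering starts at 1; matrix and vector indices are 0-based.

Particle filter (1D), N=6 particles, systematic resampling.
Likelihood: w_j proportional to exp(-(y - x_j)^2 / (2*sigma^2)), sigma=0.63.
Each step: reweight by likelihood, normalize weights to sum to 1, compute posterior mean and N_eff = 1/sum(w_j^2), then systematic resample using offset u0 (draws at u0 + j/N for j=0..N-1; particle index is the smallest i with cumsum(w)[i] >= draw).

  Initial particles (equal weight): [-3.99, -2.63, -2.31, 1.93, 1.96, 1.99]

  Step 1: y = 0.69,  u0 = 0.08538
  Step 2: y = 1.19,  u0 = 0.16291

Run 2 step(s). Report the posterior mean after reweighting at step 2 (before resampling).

post_mean = 1.9588

step 1: w=[0.0000, 0.0000, 0.0000, 0.3656, 0.3326, 0.3018]  mean=1.9579  Neff=2.9819  idx=[3, 3, 4, 4, 5, 5]
step 2: w=[0.1764, 0.1764, 0.1666, 0.1666, 0.1570, 0.1570]  mean=1.9588  Neff=5.9865  idx=[0, 1, 2, 3, 4, 5]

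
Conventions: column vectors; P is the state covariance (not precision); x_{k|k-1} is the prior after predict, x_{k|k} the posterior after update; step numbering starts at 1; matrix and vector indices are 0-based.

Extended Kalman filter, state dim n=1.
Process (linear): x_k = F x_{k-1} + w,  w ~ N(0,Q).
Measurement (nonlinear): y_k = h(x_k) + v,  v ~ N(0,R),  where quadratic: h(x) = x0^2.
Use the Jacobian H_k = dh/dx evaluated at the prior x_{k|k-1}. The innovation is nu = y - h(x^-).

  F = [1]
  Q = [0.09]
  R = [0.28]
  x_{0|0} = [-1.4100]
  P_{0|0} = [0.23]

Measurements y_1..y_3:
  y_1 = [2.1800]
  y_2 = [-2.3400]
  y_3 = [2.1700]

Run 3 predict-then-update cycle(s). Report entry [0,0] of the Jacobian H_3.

step 1: x^-=[-1.4100]  P^-=[0.3200]  H_jac=[-2.8200]  S=[2.8248]  K=[-0.3195]  nu=[0.1919]  x^+=[-1.4713]  P^+=[0.0317]
step 2: x^-=[-1.4713]  P^-=[0.1217]  H_jac=[-2.9426]  S=[1.3340]  K=[-0.2685]  nu=[-4.5047]  x^+=[-0.2618]  P^+=[0.0255]
step 3: x^-=[-0.2618]  P^-=[0.1155]  H_jac=[-0.5235]  S=[0.3117]  K=[-0.1941]  nu=[2.1015]  x^+=[-0.6697]  P^+=[0.1038]

H_jac[0,0] = -0.5235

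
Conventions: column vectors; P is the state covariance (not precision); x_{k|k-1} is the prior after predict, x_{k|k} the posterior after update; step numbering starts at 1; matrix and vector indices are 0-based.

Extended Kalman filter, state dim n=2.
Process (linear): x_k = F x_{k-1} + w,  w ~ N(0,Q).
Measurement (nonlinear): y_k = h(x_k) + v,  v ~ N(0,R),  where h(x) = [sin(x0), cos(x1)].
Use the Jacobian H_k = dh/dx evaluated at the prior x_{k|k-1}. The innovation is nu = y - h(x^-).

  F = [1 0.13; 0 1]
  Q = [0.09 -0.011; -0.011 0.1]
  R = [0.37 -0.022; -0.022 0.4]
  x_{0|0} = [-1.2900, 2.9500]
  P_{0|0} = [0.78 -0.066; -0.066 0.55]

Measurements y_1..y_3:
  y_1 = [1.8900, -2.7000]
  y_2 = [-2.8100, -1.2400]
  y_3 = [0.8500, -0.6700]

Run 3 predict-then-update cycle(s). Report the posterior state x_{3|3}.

step 1: x^-=[-0.9065, 2.9500]  P^-=[0.8621 -0.0055; -0.0055 0.6500]  H_jac=[0.6165 0.0000; 0.0000 -0.1904]  S=[0.6977 -0.0214; -0.0214 0.4236]  K=[0.7631 0.0409; -0.0138 -0.2929]  nu=[2.6774, -1.7183]  x^+=[1.0662, 3.4163]  P^+=[0.4565 0.0022; 0.0022 0.6137]
step 2: x^-=[1.5103, 3.4163]  P^-=[0.5574 0.0709; 0.0709 0.7137]  H_jac=[0.0605 0.0000; 0.0000 0.2713]  S=[0.3720 -0.0208; -0.0208 0.4525]  K=[0.0932 0.0468; 0.0356 0.4295]  nu=[-3.8082, -0.2775]  x^+=[1.1423, 3.1616]  P^+=[0.5534 0.0615; 0.0615 0.6304]
step 3: x^-=[1.5534, 3.1616]  P^-=[0.6700 0.1324; 0.1324 0.7304]  H_jac=[0.0174 0.0000; 0.0000 0.0200]  S=[0.3702 -0.0220; -0.0220 0.4003]  K=[0.0321 0.0084; 0.0084 0.0370]  nu=[-0.1498, 0.3298]  x^+=[1.5513, 3.1726]  P^+=[0.6696 0.1322; 0.1322 0.7298]

x_post = [1.5513, 3.1726]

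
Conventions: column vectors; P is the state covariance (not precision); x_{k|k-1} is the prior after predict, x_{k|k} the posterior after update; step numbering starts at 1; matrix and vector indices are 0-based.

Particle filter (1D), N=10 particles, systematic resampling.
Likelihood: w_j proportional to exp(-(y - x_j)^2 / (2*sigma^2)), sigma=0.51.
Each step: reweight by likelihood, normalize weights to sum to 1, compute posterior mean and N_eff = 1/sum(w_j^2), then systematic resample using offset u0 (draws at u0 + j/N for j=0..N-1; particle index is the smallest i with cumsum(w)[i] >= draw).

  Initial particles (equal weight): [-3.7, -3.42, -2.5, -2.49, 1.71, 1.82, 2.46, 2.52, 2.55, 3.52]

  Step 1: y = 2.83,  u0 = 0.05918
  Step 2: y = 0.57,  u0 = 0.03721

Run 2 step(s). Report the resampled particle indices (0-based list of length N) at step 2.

step 1: w=[0.0000, 0.0000, 0.0000, 0.0000, 0.0290, 0.0455, 0.2487, 0.2690, 0.2783, 0.1296]  mean=2.5876  Neff=4.3232  idx=[5, 6, 6, 7, 7, 7, 8, 8, 8, 9]
step 2: w=[0.8971, 0.0188, 0.0188, 0.0121, 0.0121, 0.0121, 0.0096, 0.0096, 0.0096, 0.0000]  mean=1.8906  Neff=1.2404  idx=[0, 0, 0, 0, 0, 0, 0, 0, 0, 3]

resampled_idx = [0, 0, 0, 0, 0, 0, 0, 0, 0, 3]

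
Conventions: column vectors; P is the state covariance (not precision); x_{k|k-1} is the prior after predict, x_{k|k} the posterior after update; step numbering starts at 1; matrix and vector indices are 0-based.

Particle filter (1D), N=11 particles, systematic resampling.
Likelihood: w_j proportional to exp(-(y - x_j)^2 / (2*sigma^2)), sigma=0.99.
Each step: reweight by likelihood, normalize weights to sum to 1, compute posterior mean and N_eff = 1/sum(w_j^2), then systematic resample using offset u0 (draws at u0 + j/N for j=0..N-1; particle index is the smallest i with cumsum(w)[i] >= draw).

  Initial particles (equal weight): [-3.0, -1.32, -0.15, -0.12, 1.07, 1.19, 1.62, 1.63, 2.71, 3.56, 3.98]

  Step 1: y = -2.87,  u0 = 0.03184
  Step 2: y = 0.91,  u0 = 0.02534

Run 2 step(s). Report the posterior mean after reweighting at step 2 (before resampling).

step 1: w=[0.7456, 0.2208, 0.0173, 0.0159, 0.0003, 0.0002, 0.0000, 0.0000, 0.0000, 0.0000, 0.0000]  mean=-2.5321  Neff=1.6523  idx=[0, 0, 0, 0, 0, 0, 0, 0, 1, 1, 1]
step 2: w=[0.0017, 0.0017, 0.0017, 0.0017, 0.0017, 0.0017, 0.0017, 0.0017, 0.3288, 0.3288, 0.3288]  mean=-1.3429  Neff=3.0833  idx=[8, 8, 8, 8, 9, 9, 9, 9, 10, 10, 10]

post_mean = -1.3429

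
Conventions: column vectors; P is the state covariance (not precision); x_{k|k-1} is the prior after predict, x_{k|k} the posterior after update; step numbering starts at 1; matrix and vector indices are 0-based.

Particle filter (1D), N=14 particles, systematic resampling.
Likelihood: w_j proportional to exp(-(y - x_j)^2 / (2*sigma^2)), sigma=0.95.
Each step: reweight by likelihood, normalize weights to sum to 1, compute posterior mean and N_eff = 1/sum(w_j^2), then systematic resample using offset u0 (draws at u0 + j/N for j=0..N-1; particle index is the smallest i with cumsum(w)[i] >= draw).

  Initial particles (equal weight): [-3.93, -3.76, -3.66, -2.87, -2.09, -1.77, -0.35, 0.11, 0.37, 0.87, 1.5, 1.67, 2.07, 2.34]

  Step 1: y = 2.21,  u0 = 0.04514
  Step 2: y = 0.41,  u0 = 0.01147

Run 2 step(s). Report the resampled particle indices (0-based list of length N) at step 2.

step 1: w=[0.0000, 0.0000, 0.0000, 0.0000, 0.0000, 0.0000, 0.0063, 0.0206, 0.0363, 0.0876, 0.1791, 0.2014, 0.2342, 0.2346]  mean=1.7283  Neff=5.2095  idx=[8, 9, 10, 10, 11, 11, 11, 12, 12, 12, 12, 13, 13, 13]
step 2: w=[0.1844, 0.1641, 0.0955, 0.0955, 0.0766, 0.0766, 0.0766, 0.0401, 0.0401, 0.0401, 0.0401, 0.0234, 0.0234, 0.0234]  mean=1.3778  Neff=9.5366  idx=[0, 0, 0, 1, 1, 2, 2, 3, 4, 5, 6, 7, 9, 11]

resampled_idx = [0, 0, 0, 1, 1, 2, 2, 3, 4, 5, 6, 7, 9, 11]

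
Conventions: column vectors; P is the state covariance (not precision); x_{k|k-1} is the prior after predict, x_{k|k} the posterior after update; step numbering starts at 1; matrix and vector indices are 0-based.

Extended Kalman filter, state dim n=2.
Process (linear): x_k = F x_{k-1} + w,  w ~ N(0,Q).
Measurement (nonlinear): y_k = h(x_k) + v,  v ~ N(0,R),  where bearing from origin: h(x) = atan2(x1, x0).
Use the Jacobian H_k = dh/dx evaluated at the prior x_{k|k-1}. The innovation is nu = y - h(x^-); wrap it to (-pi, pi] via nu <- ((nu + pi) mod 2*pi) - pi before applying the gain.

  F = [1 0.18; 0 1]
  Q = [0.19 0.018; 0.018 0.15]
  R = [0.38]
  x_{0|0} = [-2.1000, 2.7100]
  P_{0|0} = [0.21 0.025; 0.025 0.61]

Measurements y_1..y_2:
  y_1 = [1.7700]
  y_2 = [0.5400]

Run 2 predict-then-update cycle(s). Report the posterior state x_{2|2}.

step 1: x^-=[-1.6122, 2.7100]  P^-=[0.4288 0.1528; 0.1528 0.7600]  H_jac=[-0.2725 -0.1621]  S=[0.4453]  K=[-0.3180; -0.3702]  nu=[-0.3375]  x^+=[-1.5049, 2.8349]  P^+=[0.3837 0.1004; 0.1004 0.6990]
step 2: x^-=[-0.9946, 2.8349]  P^-=[0.6325 0.2442; 0.2442 0.8490]  H_jac=[-0.3141 -0.1102]  S=[0.4696]  K=[-0.4803; -0.3625]  nu=[-1.3682]  x^+=[-0.3374, 3.3309]  P^+=[0.5242 0.1624; 0.1624 0.7872]

x_post = [-0.3374, 3.3309]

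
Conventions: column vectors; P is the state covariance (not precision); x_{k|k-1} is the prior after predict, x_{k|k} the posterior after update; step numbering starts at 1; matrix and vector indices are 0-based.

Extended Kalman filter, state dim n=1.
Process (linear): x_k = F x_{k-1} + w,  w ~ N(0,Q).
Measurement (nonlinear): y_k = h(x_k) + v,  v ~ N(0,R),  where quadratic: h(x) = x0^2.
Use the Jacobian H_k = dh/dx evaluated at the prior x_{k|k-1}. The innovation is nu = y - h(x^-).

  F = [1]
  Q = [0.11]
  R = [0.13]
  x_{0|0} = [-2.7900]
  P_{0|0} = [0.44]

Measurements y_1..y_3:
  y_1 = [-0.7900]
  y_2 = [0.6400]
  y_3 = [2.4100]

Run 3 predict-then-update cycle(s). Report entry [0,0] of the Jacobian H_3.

H_jac[0,0] = -1.8856

step 1: x^-=[-2.7900]  P^-=[0.5500]  H_jac=[-5.5800]  S=[17.2550]  K=[-0.1779]  nu=[-8.5741]  x^+=[-1.2650]  P^+=[0.0041]
step 2: x^-=[-1.2650]  P^-=[0.1141]  H_jac=[-2.5300]  S=[0.8606]  K=[-0.3356]  nu=[-0.9602]  x^+=[-0.9428]  P^+=[0.0172]
step 3: x^-=[-0.9428]  P^-=[0.1272]  H_jac=[-1.8856]  S=[0.5824]  K=[-0.4120]  nu=[1.5211]  x^+=[-1.5694]  P^+=[0.0284]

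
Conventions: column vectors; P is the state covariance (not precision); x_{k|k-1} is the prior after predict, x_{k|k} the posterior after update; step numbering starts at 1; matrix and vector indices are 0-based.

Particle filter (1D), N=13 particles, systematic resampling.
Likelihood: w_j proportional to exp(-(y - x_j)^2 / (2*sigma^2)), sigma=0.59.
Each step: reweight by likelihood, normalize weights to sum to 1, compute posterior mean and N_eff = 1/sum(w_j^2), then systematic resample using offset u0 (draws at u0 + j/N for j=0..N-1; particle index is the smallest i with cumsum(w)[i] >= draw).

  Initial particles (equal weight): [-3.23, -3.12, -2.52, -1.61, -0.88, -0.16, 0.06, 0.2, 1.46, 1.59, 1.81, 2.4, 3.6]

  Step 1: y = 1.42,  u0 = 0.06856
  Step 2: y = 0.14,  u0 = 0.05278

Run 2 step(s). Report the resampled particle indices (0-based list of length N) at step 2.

resampled_idx = [0, 0, 1, 2, 2, 3, 3, 4, 5, 6, 7, 8, 11]

step 1: w=[0.0000, 0.0000, 0.0000, 0.0000, 0.0002, 0.0086, 0.0217, 0.0365, 0.3089, 0.2970, 0.2488, 0.0779, 0.0003]  mean=1.5690  Neff=3.9445  idx=[8, 8, 8, 8, 9, 9, 9, 9, 10, 10, 10, 10, 11]
step 2: w=[0.1373, 0.1373, 0.1373, 0.1373, 0.0819, 0.0819, 0.0819, 0.0819, 0.0305, 0.0305, 0.0305, 0.0305, 0.0011]  mean=1.5464  Neff=9.4370  idx=[0, 0, 1, 2, 2, 3, 3, 4, 5, 6, 7, 8, 11]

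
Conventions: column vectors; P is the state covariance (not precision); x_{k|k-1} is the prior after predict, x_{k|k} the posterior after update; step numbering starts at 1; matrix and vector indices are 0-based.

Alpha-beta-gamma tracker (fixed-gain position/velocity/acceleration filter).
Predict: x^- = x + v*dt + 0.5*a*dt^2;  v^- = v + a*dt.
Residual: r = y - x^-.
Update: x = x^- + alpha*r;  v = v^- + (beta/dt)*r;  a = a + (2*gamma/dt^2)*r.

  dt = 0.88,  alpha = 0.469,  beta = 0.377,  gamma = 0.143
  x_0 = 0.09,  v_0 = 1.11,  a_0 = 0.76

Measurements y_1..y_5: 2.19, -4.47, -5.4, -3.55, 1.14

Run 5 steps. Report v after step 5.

step 1: x_pred=1.3611  r=0.8289  x^+=1.7498  v^+=2.1339  a^+=1.0661
step 2: x_pred=4.0405  r=-8.5105  x^+=0.0491  v^+=-0.5739  a^+=-2.0769
step 3: x_pred=-1.2601  r=-4.1399  x^+=-3.2017  v^+=-4.1751  a^+=-3.6059
step 4: x_pred=-8.2720  r=4.7220  x^+=-6.0574  v^+=-5.3253  a^+=-1.8619
step 5: x_pred=-11.4646  r=12.6046  x^+=-5.5531  v^+=-1.5639  a^+=2.7932

v_post = -1.5639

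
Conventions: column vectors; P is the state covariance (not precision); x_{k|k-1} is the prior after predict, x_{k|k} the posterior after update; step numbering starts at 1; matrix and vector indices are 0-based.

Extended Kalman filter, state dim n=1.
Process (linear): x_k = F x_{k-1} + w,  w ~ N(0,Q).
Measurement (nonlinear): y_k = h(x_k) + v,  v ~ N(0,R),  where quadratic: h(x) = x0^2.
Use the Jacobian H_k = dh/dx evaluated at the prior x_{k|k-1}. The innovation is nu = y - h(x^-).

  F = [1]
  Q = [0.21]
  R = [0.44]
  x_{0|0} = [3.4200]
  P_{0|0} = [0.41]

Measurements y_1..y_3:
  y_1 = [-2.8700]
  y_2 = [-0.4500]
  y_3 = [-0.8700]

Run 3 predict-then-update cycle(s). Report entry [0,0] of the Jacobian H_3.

step 1: x^-=[3.4200]  P^-=[0.6200]  H_jac=[6.8400]  S=[29.4471]  K=[0.1440]  nu=[-14.5664]  x^+=[1.3222]  P^+=[0.0093]
step 2: x^-=[1.3222]  P^-=[0.2193]  H_jac=[2.6445]  S=[1.9734]  K=[0.2938]  nu=[-2.1983]  x^+=[0.6763]  P^+=[0.0489]
step 3: x^-=[0.6763]  P^-=[0.2589]  H_jac=[1.3526]  S=[0.9136]  K=[0.3833]  nu=[-1.3274]  x^+=[0.1676]  P^+=[0.1247]

H_jac[0,0] = 1.3526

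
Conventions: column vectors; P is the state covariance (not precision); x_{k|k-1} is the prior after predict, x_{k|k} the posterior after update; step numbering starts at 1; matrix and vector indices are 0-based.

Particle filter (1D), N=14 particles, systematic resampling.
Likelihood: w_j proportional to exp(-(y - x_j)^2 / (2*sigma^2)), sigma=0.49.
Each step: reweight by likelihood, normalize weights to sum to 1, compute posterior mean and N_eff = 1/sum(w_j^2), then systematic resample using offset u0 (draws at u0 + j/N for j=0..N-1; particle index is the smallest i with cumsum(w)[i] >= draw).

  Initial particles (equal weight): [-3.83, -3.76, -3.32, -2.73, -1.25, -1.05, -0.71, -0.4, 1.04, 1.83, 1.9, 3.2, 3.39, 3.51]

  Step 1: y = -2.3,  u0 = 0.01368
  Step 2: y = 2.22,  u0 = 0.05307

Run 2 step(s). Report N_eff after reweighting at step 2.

step 1: w=[0.0080, 0.0123, 0.1194, 0.7092, 0.1049, 0.0403, 0.0054, 0.0006, 0.0000, 0.0000, 0.0000, 0.0000, 0.0000, 0.0000]  mean=-2.5868  Neff=1.8865  idx=[1, 2, 3, 3, 3, 3, 3, 3, 3, 3, 3, 3, 4, 4]
step 2: w=[0.0000, 0.0000, 0.0000, 0.0000, 0.0000, 0.0000, 0.0000, 0.0000, 0.0000, 0.0000, 0.0000, 0.0000, 0.5000, 0.5000]  mean=-1.2500  Neff=2.0000  idx=[12, 12, 12, 12, 12, 12, 12, 13, 13, 13, 13, 13, 13, 13]

N_eff = 2.0000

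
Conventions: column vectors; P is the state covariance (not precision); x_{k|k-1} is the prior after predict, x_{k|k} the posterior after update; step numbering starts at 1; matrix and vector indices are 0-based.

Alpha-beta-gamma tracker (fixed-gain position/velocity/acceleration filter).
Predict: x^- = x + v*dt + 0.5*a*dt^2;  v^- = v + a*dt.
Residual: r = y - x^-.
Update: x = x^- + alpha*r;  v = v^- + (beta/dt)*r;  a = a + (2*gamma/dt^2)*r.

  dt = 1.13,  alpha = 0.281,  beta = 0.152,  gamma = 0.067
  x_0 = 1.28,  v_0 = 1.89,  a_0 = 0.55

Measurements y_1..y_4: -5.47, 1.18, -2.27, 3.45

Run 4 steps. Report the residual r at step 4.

step 1: x_pred=3.7668  r=-9.2368  x^+=1.1713  v^+=1.2690  a^+=-0.4193
step 2: x_pred=2.3376  r=-1.1576  x^+=2.0123  v^+=0.6395  a^+=-0.5408
step 3: x_pred=2.3896  r=-4.6596  x^+=1.0803  v^+=-0.5984  a^+=-1.0298
step 4: x_pred=-0.2534  r=3.7034  x^+=0.7872  v^+=-1.2639  a^+=-0.6412

resid = 3.7034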